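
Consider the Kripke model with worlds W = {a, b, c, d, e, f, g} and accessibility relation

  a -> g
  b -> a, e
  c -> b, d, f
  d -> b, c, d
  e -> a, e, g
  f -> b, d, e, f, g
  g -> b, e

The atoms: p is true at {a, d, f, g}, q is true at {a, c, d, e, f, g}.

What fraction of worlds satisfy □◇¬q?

1/7

a: successors {g}; ◇¬q there: g:T. ✓
b: successors {a, e}; ◇¬q there: a:F, e:F. ✗
c: successors {b, d, f}; ◇¬q there: b:F, d:T, f:T. ✗
d: successors {b, c, d}; ◇¬q there: b:F, c:T, d:T. ✗
e: successors {a, e, g}; ◇¬q there: a:F, e:F, g:T. ✗
f: successors {b, d, e, f, g}; ◇¬q there: b:F, d:T, e:F, f:T, g:T. ✗
g: successors {b, e}; ◇¬q there: b:F, e:F. ✗
That's 1 of 7 worlds, so 1/7.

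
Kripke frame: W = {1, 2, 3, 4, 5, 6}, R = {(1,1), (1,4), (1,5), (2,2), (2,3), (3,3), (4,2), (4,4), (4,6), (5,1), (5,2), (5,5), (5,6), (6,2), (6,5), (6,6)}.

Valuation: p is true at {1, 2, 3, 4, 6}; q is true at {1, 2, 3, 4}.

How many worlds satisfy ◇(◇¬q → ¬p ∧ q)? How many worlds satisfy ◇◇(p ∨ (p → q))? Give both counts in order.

5 and 6

For ◇(◇¬q → ¬p ∧ q):
1: successors {1, 4, 5}; ◇¬q → ¬p ∧ q there: 1:F, 4:F, 5:F. ✗
2: successors {2, 3}; ◇¬q → ¬p ∧ q there: 2:T, 3:T. ✓
3: successors {3}; ◇¬q → ¬p ∧ q there: 3:T. ✓
4: successors {2, 4, 6}; ◇¬q → ¬p ∧ q there: 2:T, 4:F, 6:F. ✓
5: successors {1, 2, 5, 6}; ◇¬q → ¬p ∧ q there: 1:F, 2:T, 5:F, 6:F. ✓
6: successors {2, 5, 6}; ◇¬q → ¬p ∧ q there: 2:T, 5:F, 6:F. ✓
— 5 worlds.
For ◇◇(p ∨ (p → q)):
1: successors {1, 4, 5}; ◇(p ∨ (p → q)) there: 1:T, 4:T, 5:T. ✓
2: successors {2, 3}; ◇(p ∨ (p → q)) there: 2:T, 3:T. ✓
3: successors {3}; ◇(p ∨ (p → q)) there: 3:T. ✓
4: successors {2, 4, 6}; ◇(p ∨ (p → q)) there: 2:T, 4:T, 6:T. ✓
5: successors {1, 2, 5, 6}; ◇(p ∨ (p → q)) there: 1:T, 2:T, 5:T, 6:T. ✓
6: successors {2, 5, 6}; ◇(p ∨ (p → q)) there: 2:T, 5:T, 6:T. ✓
— 6 worlds.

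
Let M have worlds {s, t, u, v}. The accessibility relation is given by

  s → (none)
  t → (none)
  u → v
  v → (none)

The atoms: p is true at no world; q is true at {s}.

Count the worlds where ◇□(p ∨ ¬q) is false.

3

s: no successors, so ◇□(p ∨ ¬q) fails. ✗
t: no successors, so ◇□(p ∨ ¬q) fails. ✗
u: successors {v}; □(p ∨ ¬q) there: v:T. ✓
v: no successors, so ◇□(p ∨ ¬q) fails. ✗
Satisfying worlds: {u}.
So ◇□(p ∨ ¬q) fails at the other 3 worlds.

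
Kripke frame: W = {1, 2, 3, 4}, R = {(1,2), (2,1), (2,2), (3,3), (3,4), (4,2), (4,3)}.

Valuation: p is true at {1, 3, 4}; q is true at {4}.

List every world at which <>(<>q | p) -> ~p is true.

1: <>(<>q | p) is F, ~p is F. ✓
2: <>(<>q | p) is T, ~p is T. ✓
3: <>(<>q | p) is T, ~p is F. ✗
4: <>(<>q | p) is T, ~p is F. ✗

{1, 2}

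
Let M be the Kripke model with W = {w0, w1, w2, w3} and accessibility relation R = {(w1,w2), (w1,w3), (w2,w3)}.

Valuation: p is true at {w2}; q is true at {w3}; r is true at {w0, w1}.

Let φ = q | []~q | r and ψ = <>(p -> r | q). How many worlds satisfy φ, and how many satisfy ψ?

For q | []~q | r:
w0: q | []~q is T, r is T. ✓
w1: q | []~q is F, r is T. ✓
w2: q | []~q is F, r is F. ✗
w3: q | []~q is T, r is F. ✓
— 3 worlds.
For <>(p -> r | q):
w0: no successors, so <>(p -> r | q) fails. ✗
w1: successors {w2, w3}; p -> r | q there: w2:F, w3:T. ✓
w2: successors {w3}; p -> r | q there: w3:T. ✓
w3: no successors, so <>(p -> r | q) fails. ✗
— 2 worlds.

3 and 2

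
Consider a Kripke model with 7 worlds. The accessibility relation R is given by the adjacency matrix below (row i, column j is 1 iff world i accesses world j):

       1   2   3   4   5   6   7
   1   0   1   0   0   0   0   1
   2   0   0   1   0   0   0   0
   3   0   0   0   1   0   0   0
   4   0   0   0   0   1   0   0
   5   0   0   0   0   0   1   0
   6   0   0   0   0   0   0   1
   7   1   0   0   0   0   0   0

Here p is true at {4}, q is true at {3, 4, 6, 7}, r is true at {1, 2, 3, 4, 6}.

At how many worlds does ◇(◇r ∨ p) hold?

6

1: successors {2, 7}; ◇r ∨ p there: 2:T, 7:T. ✓
2: successors {3}; ◇r ∨ p there: 3:T. ✓
3: successors {4}; ◇r ∨ p there: 4:T. ✓
4: successors {5}; ◇r ∨ p there: 5:T. ✓
5: successors {6}; ◇r ∨ p there: 6:F. ✗
6: successors {7}; ◇r ∨ p there: 7:T. ✓
7: successors {1}; ◇r ∨ p there: 1:T. ✓
Satisfying worlds: {1, 2, 3, 4, 6, 7}.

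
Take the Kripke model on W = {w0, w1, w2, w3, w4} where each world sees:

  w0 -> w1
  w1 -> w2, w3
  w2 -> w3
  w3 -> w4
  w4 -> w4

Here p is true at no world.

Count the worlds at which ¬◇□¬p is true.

0

w0: ◇□¬p is T. ✗
w1: ◇□¬p is T. ✗
w2: ◇□¬p is T. ✗
w3: ◇□¬p is T. ✗
w4: ◇□¬p is T. ✗
Satisfying worlds: ∅.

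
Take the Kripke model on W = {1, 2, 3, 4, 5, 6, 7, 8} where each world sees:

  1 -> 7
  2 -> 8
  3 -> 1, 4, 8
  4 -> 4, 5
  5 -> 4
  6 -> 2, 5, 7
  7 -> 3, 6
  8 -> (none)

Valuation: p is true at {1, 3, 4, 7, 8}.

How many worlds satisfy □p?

5

1: successors {7}; p there: 7:T. ✓
2: successors {8}; p there: 8:T. ✓
3: successors {1, 4, 8}; p there: 1:T, 4:T, 8:T. ✓
4: successors {4, 5}; p there: 4:T, 5:F. ✗
5: successors {4}; p there: 4:T. ✓
6: successors {2, 5, 7}; p there: 2:F, 5:F, 7:T. ✗
7: successors {3, 6}; p there: 3:T, 6:F. ✗
8: no successors, so □p holds vacuously. ✓
Satisfying worlds: {1, 2, 3, 5, 8}.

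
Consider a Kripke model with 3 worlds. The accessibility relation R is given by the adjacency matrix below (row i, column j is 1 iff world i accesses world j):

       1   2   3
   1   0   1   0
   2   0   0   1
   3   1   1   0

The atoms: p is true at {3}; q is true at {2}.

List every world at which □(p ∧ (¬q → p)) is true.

{2}

1: successors {2}; p ∧ (¬q → p) there: 2:F. ✗
2: successors {3}; p ∧ (¬q → p) there: 3:T. ✓
3: successors {1, 2}; p ∧ (¬q → p) there: 1:F, 2:F. ✗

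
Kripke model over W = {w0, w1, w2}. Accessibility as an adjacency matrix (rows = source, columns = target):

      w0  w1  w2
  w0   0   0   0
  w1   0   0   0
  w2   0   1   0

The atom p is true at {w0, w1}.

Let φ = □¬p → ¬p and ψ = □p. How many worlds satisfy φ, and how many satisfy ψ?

1 and 3

For □¬p → ¬p:
w0: □¬p is T, ¬p is F. ✗
w1: □¬p is T, ¬p is F. ✗
w2: □¬p is F, ¬p is T. ✓
— 1 world.
For □p:
w0: no successors, so □p holds vacuously. ✓
w1: no successors, so □p holds vacuously. ✓
w2: successors {w1}; p there: w1:T. ✓
— 3 worlds.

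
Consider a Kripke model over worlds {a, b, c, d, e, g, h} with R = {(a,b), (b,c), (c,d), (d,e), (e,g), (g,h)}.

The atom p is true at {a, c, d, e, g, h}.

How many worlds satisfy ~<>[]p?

a: <>[]p is T. ✗
b: <>[]p is T. ✗
c: <>[]p is T. ✗
d: <>[]p is T. ✗
e: <>[]p is T. ✗
g: <>[]p is T. ✗
h: <>[]p is F. ✓
Satisfying worlds: {h}.

1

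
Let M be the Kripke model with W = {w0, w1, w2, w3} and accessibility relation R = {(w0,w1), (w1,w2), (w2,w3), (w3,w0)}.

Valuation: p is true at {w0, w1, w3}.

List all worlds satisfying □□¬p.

{w0}

w0: successors {w1}; □¬p there: w1:T. ✓
w1: successors {w2}; □¬p there: w2:F. ✗
w2: successors {w3}; □¬p there: w3:F. ✗
w3: successors {w0}; □¬p there: w0:F. ✗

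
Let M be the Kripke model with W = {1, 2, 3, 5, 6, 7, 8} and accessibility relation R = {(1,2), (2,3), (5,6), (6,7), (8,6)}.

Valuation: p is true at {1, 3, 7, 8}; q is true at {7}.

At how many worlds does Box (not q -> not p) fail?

1: successors {2}; not q -> not p there: 2:T. ✓
2: successors {3}; not q -> not p there: 3:F. ✗
3: no successors, so Box (not q -> not p) holds vacuously. ✓
5: successors {6}; not q -> not p there: 6:T. ✓
6: successors {7}; not q -> not p there: 7:T. ✓
7: no successors, so Box (not q -> not p) holds vacuously. ✓
8: successors {6}; not q -> not p there: 6:T. ✓
Satisfying worlds: {1, 3, 5, 6, 7, 8}.
So Box (not q -> not p) fails at the other 1 world.

1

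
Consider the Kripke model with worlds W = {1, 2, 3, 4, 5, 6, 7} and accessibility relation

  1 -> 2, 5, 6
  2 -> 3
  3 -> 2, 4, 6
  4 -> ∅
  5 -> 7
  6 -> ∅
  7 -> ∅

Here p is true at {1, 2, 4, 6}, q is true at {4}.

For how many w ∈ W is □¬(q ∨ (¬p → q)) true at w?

5

1: successors {2, 5, 6}; ¬(q ∨ (¬p → q)) there: 2:F, 5:T, 6:F. ✗
2: successors {3}; ¬(q ∨ (¬p → q)) there: 3:T. ✓
3: successors {2, 4, 6}; ¬(q ∨ (¬p → q)) there: 2:F, 4:F, 6:F. ✗
4: no successors, so □¬(q ∨ (¬p → q)) holds vacuously. ✓
5: successors {7}; ¬(q ∨ (¬p → q)) there: 7:T. ✓
6: no successors, so □¬(q ∨ (¬p → q)) holds vacuously. ✓
7: no successors, so □¬(q ∨ (¬p → q)) holds vacuously. ✓
Satisfying worlds: {2, 4, 5, 6, 7}.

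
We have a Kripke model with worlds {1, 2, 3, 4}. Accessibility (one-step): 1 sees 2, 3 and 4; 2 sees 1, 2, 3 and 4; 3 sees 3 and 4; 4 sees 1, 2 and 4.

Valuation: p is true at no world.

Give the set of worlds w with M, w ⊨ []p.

∅

1: successors {2, 3, 4}; p there: 2:F, 3:F, 4:F. ✗
2: successors {1, 2, 3, 4}; p there: 1:F, 2:F, 3:F, 4:F. ✗
3: successors {3, 4}; p there: 3:F, 4:F. ✗
4: successors {1, 2, 4}; p there: 1:F, 2:F, 4:F. ✗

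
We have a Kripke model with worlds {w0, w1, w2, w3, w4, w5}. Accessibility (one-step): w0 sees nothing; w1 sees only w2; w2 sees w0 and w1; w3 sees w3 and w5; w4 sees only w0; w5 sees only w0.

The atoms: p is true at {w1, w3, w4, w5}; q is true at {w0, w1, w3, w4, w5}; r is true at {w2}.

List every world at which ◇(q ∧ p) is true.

{w2, w3}

w0: no successors, so ◇(q ∧ p) fails. ✗
w1: successors {w2}; q ∧ p there: w2:F. ✗
w2: successors {w0, w1}; q ∧ p there: w0:F, w1:T. ✓
w3: successors {w3, w5}; q ∧ p there: w3:T, w5:T. ✓
w4: successors {w0}; q ∧ p there: w0:F. ✗
w5: successors {w0}; q ∧ p there: w0:F. ✗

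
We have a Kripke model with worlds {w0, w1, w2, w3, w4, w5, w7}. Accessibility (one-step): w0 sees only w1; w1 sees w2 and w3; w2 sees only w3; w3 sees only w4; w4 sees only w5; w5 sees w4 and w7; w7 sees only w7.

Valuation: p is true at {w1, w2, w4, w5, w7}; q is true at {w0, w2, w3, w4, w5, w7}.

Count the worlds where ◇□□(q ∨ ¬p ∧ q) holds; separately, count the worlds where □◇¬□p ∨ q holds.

For ◇□□(q ∨ ¬p ∧ q):
w0: successors {w1}; □□(q ∨ ¬p ∧ q) there: w1:T. ✓
w1: successors {w2, w3}; □□(q ∨ ¬p ∧ q) there: w2:T, w3:T. ✓
w2: successors {w3}; □□(q ∨ ¬p ∧ q) there: w3:T. ✓
w3: successors {w4}; □□(q ∨ ¬p ∧ q) there: w4:T. ✓
w4: successors {w5}; □□(q ∨ ¬p ∧ q) there: w5:T. ✓
w5: successors {w4, w7}; □□(q ∨ ¬p ∧ q) there: w4:T, w7:T. ✓
w7: successors {w7}; □□(q ∨ ¬p ∧ q) there: w7:T. ✓
— 7 worlds.
For □◇¬□p ∨ q:
w0: □◇¬□p is T, q is T. ✓
w1: □◇¬□p is F, q is F. ✗
w2: □◇¬□p is F, q is T. ✓
w3: □◇¬□p is F, q is T. ✓
w4: □◇¬□p is F, q is T. ✓
w5: □◇¬□p is F, q is T. ✓
w7: □◇¬□p is F, q is T. ✓
— 6 worlds.

7 and 6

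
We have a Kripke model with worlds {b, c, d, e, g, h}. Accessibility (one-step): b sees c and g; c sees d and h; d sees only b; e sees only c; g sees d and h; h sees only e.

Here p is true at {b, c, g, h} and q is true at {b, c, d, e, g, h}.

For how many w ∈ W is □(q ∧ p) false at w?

b: successors {c, g}; q ∧ p there: c:T, g:T. ✓
c: successors {d, h}; q ∧ p there: d:F, h:T. ✗
d: successors {b}; q ∧ p there: b:T. ✓
e: successors {c}; q ∧ p there: c:T. ✓
g: successors {d, h}; q ∧ p there: d:F, h:T. ✗
h: successors {e}; q ∧ p there: e:F. ✗
Satisfying worlds: {b, d, e}.
So □(q ∧ p) fails at the other 3 worlds.

3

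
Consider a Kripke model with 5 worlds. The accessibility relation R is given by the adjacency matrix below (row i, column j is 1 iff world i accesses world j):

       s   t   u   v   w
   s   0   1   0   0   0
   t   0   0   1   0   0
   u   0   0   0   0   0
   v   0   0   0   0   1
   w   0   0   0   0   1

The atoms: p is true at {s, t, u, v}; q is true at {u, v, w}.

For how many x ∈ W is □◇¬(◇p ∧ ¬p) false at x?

1

s: successors {t}; ◇¬(◇p ∧ ¬p) there: t:T. ✓
t: successors {u}; ◇¬(◇p ∧ ¬p) there: u:F. ✗
u: no successors, so □◇¬(◇p ∧ ¬p) holds vacuously. ✓
v: successors {w}; ◇¬(◇p ∧ ¬p) there: w:T. ✓
w: successors {w}; ◇¬(◇p ∧ ¬p) there: w:T. ✓
Satisfying worlds: {s, u, v, w}.
So □◇¬(◇p ∧ ¬p) fails at the other 1 world.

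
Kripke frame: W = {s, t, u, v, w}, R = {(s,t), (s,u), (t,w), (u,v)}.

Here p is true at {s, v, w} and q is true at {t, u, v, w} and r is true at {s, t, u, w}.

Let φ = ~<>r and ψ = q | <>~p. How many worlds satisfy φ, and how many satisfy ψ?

3 and 5

For ~<>r:
s: <>r is T. ✗
t: <>r is T. ✗
u: <>r is F. ✓
v: <>r is F. ✓
w: <>r is F. ✓
— 3 worlds.
For q | <>~p:
s: q is F, <>~p is T. ✓
t: q is T, <>~p is F. ✓
u: q is T, <>~p is F. ✓
v: q is T, <>~p is F. ✓
w: q is T, <>~p is F. ✓
— 5 worlds.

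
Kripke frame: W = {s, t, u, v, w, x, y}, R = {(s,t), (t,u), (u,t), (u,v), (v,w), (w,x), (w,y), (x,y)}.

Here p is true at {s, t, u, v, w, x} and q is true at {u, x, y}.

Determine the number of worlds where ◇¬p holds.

2

s: successors {t}; ¬p there: t:F. ✗
t: successors {u}; ¬p there: u:F. ✗
u: successors {t, v}; ¬p there: t:F, v:F. ✗
v: successors {w}; ¬p there: w:F. ✗
w: successors {x, y}; ¬p there: x:F, y:T. ✓
x: successors {y}; ¬p there: y:T. ✓
y: no successors, so ◇¬p fails. ✗
Satisfying worlds: {w, x}.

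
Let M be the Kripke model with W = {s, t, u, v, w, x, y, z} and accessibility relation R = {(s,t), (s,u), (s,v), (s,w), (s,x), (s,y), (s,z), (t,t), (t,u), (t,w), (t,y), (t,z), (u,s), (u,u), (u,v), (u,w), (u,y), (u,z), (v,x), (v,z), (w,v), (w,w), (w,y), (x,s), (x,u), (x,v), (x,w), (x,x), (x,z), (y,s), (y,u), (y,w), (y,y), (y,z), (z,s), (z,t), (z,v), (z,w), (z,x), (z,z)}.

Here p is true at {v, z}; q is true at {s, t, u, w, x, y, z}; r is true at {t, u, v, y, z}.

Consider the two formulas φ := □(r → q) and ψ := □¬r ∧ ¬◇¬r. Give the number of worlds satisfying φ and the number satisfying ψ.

For □(r → q):
s: successors {t, u, v, w, x, y, z}; r → q there: t:T, u:T, v:F, w:T, x:T, y:T, z:T. ✗
t: successors {t, u, w, y, z}; r → q there: t:T, u:T, w:T, y:T, z:T. ✓
u: successors {s, u, v, w, y, z}; r → q there: s:T, u:T, v:F, w:T, y:T, z:T. ✗
v: successors {x, z}; r → q there: x:T, z:T. ✓
w: successors {v, w, y}; r → q there: v:F, w:T, y:T. ✗
x: successors {s, u, v, w, x, z}; r → q there: s:T, u:T, v:F, w:T, x:T, z:T. ✗
y: successors {s, u, w, y, z}; r → q there: s:T, u:T, w:T, y:T, z:T. ✓
z: successors {s, t, v, w, x, z}; r → q there: s:T, t:T, v:F, w:T, x:T, z:T. ✗
— 3 worlds.
For □¬r ∧ ¬◇¬r:
s: □¬r is F, ¬◇¬r is F. ✗
t: □¬r is F, ¬◇¬r is F. ✗
u: □¬r is F, ¬◇¬r is F. ✗
v: □¬r is F, ¬◇¬r is F. ✗
w: □¬r is F, ¬◇¬r is F. ✗
x: □¬r is F, ¬◇¬r is F. ✗
y: □¬r is F, ¬◇¬r is F. ✗
z: □¬r is F, ¬◇¬r is F. ✗
— 0 worlds.

3 and 0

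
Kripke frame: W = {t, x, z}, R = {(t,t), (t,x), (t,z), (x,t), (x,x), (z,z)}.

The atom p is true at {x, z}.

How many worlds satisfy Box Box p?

t: successors {t, x, z}; Box p there: t:F, x:F, z:T. ✗
x: successors {t, x}; Box p there: t:F, x:F. ✗
z: successors {z}; Box p there: z:T. ✓
Satisfying worlds: {z}.

1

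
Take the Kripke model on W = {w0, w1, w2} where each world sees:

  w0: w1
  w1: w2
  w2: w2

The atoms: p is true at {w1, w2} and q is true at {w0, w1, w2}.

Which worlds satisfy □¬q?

∅

w0: successors {w1}; ¬q there: w1:F. ✗
w1: successors {w2}; ¬q there: w2:F. ✗
w2: successors {w2}; ¬q there: w2:F. ✗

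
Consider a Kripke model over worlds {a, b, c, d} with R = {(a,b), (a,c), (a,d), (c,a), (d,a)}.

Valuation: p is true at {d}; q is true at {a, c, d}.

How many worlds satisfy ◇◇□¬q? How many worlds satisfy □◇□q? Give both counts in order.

For ◇◇□¬q:
a: successors {b, c, d}; ◇□¬q there: b:F, c:F, d:F. ✗
b: no successors, so ◇◇□¬q fails. ✗
c: successors {a}; ◇□¬q there: a:T. ✓
d: successors {a}; ◇□¬q there: a:T. ✓
— 2 worlds.
For □◇□q:
a: successors {b, c, d}; ◇□q there: b:F, c:F, d:F. ✗
b: no successors, so □◇□q holds vacuously. ✓
c: successors {a}; ◇□q there: a:T. ✓
d: successors {a}; ◇□q there: a:T. ✓
— 3 worlds.

2 and 3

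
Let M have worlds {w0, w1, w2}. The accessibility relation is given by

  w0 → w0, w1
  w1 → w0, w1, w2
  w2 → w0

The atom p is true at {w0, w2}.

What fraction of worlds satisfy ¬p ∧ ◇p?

1/3

w0: ¬p is F, ◇p is T. ✗
w1: ¬p is T, ◇p is T. ✓
w2: ¬p is F, ◇p is T. ✗
That's 1 of 3 worlds, so 1/3.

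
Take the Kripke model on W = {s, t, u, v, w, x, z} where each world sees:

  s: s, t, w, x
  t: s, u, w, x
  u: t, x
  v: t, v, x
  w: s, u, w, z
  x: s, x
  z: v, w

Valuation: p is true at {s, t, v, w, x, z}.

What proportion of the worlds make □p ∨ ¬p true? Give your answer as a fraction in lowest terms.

5/7

s: □p is T, ¬p is F. ✓
t: □p is F, ¬p is F. ✗
u: □p is T, ¬p is T. ✓
v: □p is T, ¬p is F. ✓
w: □p is F, ¬p is F. ✗
x: □p is T, ¬p is F. ✓
z: □p is T, ¬p is F. ✓
That's 5 of 7 worlds, so 5/7.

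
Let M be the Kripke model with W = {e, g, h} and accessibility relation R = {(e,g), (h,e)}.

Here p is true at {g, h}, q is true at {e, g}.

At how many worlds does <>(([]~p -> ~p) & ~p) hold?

e: successors {g}; ([]~p -> ~p) & ~p there: g:F. ✗
g: no successors, so <>(([]~p -> ~p) & ~p) fails. ✗
h: successors {e}; ([]~p -> ~p) & ~p there: e:T. ✓
Satisfying worlds: {h}.

1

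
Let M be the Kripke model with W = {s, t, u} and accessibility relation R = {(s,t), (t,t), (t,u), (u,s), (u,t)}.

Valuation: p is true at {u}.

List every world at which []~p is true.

{s, u}

s: successors {t}; ~p there: t:T. ✓
t: successors {t, u}; ~p there: t:T, u:F. ✗
u: successors {s, t}; ~p there: s:T, t:T. ✓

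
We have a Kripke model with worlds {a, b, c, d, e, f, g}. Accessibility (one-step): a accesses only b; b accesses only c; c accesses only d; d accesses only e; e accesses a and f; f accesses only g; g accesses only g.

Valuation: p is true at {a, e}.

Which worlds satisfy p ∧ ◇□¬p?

a: p is T, ◇□¬p is T. ✓
b: p is F, ◇□¬p is T. ✗
c: p is F, ◇□¬p is F. ✗
d: p is F, ◇□¬p is F. ✗
e: p is T, ◇□¬p is T. ✓
f: p is F, ◇□¬p is T. ✗
g: p is F, ◇□¬p is T. ✗

{a, e}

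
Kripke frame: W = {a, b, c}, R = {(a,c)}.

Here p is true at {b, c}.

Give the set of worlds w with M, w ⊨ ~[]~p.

{a}

a: []~p is F. ✓
b: []~p is T. ✗
c: []~p is T. ✗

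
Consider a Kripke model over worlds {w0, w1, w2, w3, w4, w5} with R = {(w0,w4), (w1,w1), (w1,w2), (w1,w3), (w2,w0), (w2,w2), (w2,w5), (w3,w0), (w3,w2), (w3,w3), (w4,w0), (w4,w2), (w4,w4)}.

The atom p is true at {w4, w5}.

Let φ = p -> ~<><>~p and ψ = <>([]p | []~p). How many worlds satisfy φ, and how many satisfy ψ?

5 and 4

For p -> ~<><>~p:
w0: p is F, ~<><>~p is F. ✓
w1: p is F, ~<><>~p is F. ✓
w2: p is F, ~<><>~p is F. ✓
w3: p is F, ~<><>~p is F. ✓
w4: p is T, ~<><>~p is F. ✗
w5: p is T, ~<><>~p is T. ✓
— 5 worlds.
For <>([]p | []~p):
w0: successors {w4}; []p | []~p there: w4:F. ✗
w1: successors {w1, w2, w3}; []p | []~p there: w1:T, w2:F, w3:T. ✓
w2: successors {w0, w2, w5}; []p | []~p there: w0:T, w2:F, w5:T. ✓
w3: successors {w0, w2, w3}; []p | []~p there: w0:T, w2:F, w3:T. ✓
w4: successors {w0, w2, w4}; []p | []~p there: w0:T, w2:F, w4:F. ✓
w5: no successors, so <>([]p | []~p) fails. ✗
— 4 worlds.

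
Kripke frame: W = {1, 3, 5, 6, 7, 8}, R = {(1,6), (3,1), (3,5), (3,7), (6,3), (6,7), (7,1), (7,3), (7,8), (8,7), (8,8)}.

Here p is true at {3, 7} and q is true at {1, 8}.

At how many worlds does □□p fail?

4

1: successors {6}; □p there: 6:T. ✓
3: successors {1, 5, 7}; □p there: 1:F, 5:T, 7:F. ✗
5: no successors, so □□p holds vacuously. ✓
6: successors {3, 7}; □p there: 3:F, 7:F. ✗
7: successors {1, 3, 8}; □p there: 1:F, 3:F, 8:F. ✗
8: successors {7, 8}; □p there: 7:F, 8:F. ✗
Satisfying worlds: {1, 5}.
So □□p fails at the other 4 worlds.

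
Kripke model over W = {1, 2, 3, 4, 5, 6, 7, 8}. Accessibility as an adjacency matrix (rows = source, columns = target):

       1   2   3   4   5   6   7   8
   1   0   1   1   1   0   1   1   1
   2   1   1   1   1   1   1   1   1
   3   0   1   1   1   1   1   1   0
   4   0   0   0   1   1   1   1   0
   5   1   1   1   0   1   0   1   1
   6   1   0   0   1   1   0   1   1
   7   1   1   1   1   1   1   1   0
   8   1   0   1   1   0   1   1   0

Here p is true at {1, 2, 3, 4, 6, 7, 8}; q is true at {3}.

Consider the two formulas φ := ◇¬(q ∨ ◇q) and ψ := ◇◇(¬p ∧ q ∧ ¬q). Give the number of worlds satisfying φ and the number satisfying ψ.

For ◇¬(q ∨ ◇q):
1: successors {2, 3, 4, 6, 7, 8}; ¬(q ∨ ◇q) there: 2:F, 3:F, 4:T, 6:T, 7:F, 8:F. ✓
2: successors {1, 2, 3, 4, 5, 6, 7, 8}; ¬(q ∨ ◇q) there: 1:F, 2:F, 3:F, 4:T, 5:F, 6:T, 7:F, 8:F. ✓
3: successors {2, 3, 4, 5, 6, 7}; ¬(q ∨ ◇q) there: 2:F, 3:F, 4:T, 5:F, 6:T, 7:F. ✓
4: successors {4, 5, 6, 7}; ¬(q ∨ ◇q) there: 4:T, 5:F, 6:T, 7:F. ✓
5: successors {1, 2, 3, 5, 7, 8}; ¬(q ∨ ◇q) there: 1:F, 2:F, 3:F, 5:F, 7:F, 8:F. ✗
6: successors {1, 4, 5, 7, 8}; ¬(q ∨ ◇q) there: 1:F, 4:T, 5:F, 7:F, 8:F. ✓
7: successors {1, 2, 3, 4, 5, 6, 7}; ¬(q ∨ ◇q) there: 1:F, 2:F, 3:F, 4:T, 5:F, 6:T, 7:F. ✓
8: successors {1, 3, 4, 6, 7}; ¬(q ∨ ◇q) there: 1:F, 3:F, 4:T, 6:T, 7:F. ✓
— 7 worlds.
For ◇◇(¬p ∧ q ∧ ¬q):
1: successors {2, 3, 4, 6, 7, 8}; ◇(¬p ∧ q ∧ ¬q) there: 2:F, 3:F, 4:F, 6:F, 7:F, 8:F. ✗
2: successors {1, 2, 3, 4, 5, 6, 7, 8}; ◇(¬p ∧ q ∧ ¬q) there: 1:F, 2:F, 3:F, 4:F, 5:F, 6:F, 7:F, 8:F. ✗
3: successors {2, 3, 4, 5, 6, 7}; ◇(¬p ∧ q ∧ ¬q) there: 2:F, 3:F, 4:F, 5:F, 6:F, 7:F. ✗
4: successors {4, 5, 6, 7}; ◇(¬p ∧ q ∧ ¬q) there: 4:F, 5:F, 6:F, 7:F. ✗
5: successors {1, 2, 3, 5, 7, 8}; ◇(¬p ∧ q ∧ ¬q) there: 1:F, 2:F, 3:F, 5:F, 7:F, 8:F. ✗
6: successors {1, 4, 5, 7, 8}; ◇(¬p ∧ q ∧ ¬q) there: 1:F, 4:F, 5:F, 7:F, 8:F. ✗
7: successors {1, 2, 3, 4, 5, 6, 7}; ◇(¬p ∧ q ∧ ¬q) there: 1:F, 2:F, 3:F, 4:F, 5:F, 6:F, 7:F. ✗
8: successors {1, 3, 4, 6, 7}; ◇(¬p ∧ q ∧ ¬q) there: 1:F, 3:F, 4:F, 6:F, 7:F. ✗
— 0 worlds.

7 and 0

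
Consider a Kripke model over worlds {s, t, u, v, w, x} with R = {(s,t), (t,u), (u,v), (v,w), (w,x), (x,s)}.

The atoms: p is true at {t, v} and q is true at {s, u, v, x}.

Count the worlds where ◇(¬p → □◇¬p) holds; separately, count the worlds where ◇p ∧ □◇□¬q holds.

For ◇(¬p → □◇¬p):
s: successors {t}; ¬p → □◇¬p there: t:T. ✓
t: successors {u}; ¬p → □◇¬p there: u:T. ✓
u: successors {v}; ¬p → □◇¬p there: v:T. ✓
v: successors {w}; ¬p → □◇¬p there: w:T. ✓
w: successors {x}; ¬p → □◇¬p there: x:F. ✗
x: successors {s}; ¬p → □◇¬p there: s:T. ✓
— 5 worlds.
For ◇p ∧ □◇□¬q:
s: ◇p is T, □◇□¬q is F. ✗
t: ◇p is F, □◇□¬q is T. ✗
u: ◇p is T, □◇□¬q is F. ✗
v: ◇p is F, □◇□¬q is F. ✗
w: ◇p is F, □◇□¬q is T. ✗
x: ◇p is F, □◇□¬q is F. ✗
— 0 worlds.

5 and 0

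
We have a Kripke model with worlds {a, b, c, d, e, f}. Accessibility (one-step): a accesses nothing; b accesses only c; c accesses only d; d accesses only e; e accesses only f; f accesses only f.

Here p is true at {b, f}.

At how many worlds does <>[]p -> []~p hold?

a: <>[]p is F, []~p is T. ✓
b: <>[]p is F, []~p is T. ✓
c: <>[]p is F, []~p is T. ✓
d: <>[]p is T, []~p is T. ✓
e: <>[]p is T, []~p is F. ✗
f: <>[]p is T, []~p is F. ✗
Satisfying worlds: {a, b, c, d}.

4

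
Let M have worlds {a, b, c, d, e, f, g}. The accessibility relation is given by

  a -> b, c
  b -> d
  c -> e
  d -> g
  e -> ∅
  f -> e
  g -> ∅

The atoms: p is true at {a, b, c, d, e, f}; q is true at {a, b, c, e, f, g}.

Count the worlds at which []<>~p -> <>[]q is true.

a: []<>~p is F, <>[]q is T. ✓
b: []<>~p is T, <>[]q is T. ✓
c: []<>~p is F, <>[]q is T. ✓
d: []<>~p is F, <>[]q is T. ✓
e: []<>~p is T, <>[]q is F. ✗
f: []<>~p is F, <>[]q is T. ✓
g: []<>~p is T, <>[]q is F. ✗
Satisfying worlds: {a, b, c, d, f}.

5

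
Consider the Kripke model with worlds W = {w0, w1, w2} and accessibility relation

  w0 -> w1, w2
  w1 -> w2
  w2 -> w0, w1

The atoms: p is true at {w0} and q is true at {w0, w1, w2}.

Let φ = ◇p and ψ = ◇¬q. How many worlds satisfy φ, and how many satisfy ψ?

1 and 0

For ◇p:
w0: successors {w1, w2}; p there: w1:F, w2:F. ✗
w1: successors {w2}; p there: w2:F. ✗
w2: successors {w0, w1}; p there: w0:T, w1:F. ✓
— 1 world.
For ◇¬q:
w0: successors {w1, w2}; ¬q there: w1:F, w2:F. ✗
w1: successors {w2}; ¬q there: w2:F. ✗
w2: successors {w0, w1}; ¬q there: w0:F, w1:F. ✗
— 0 worlds.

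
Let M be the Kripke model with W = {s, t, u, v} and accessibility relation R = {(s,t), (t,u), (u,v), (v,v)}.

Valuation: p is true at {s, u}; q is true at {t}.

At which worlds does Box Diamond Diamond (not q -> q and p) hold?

s: successors {t}; Diamond Diamond (not q -> q and p) there: t:F. ✗
t: successors {u}; Diamond Diamond (not q -> q and p) there: u:F. ✗
u: successors {v}; Diamond Diamond (not q -> q and p) there: v:F. ✗
v: successors {v}; Diamond Diamond (not q -> q and p) there: v:F. ✗

∅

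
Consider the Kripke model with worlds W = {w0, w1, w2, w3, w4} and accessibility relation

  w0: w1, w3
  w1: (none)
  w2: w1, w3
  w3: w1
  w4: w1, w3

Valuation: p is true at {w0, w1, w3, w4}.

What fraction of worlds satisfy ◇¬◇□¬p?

4/5

w0: successors {w1, w3}; ¬◇□¬p there: w1:T, w3:F. ✓
w1: no successors, so ◇¬◇□¬p fails. ✗
w2: successors {w1, w3}; ¬◇□¬p there: w1:T, w3:F. ✓
w3: successors {w1}; ¬◇□¬p there: w1:T. ✓
w4: successors {w1, w3}; ¬◇□¬p there: w1:T, w3:F. ✓
That's 4 of 5 worlds, so 4/5.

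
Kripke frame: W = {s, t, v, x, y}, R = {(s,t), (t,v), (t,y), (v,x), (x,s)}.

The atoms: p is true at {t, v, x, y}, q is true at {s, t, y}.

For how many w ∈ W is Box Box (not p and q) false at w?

s: successors {t}; Box (not p and q) there: t:F. ✗
t: successors {v, y}; Box (not p and q) there: v:F, y:T. ✗
v: successors {x}; Box (not p and q) there: x:T. ✓
x: successors {s}; Box (not p and q) there: s:F. ✗
y: no successors, so Box Box (not p and q) holds vacuously. ✓
Satisfying worlds: {v, y}.
So Box Box (not p and q) fails at the other 3 worlds.

3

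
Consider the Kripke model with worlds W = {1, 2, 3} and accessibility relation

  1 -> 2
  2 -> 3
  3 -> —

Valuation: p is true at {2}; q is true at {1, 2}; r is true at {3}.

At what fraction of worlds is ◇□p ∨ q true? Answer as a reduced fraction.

1: ◇□p is F, q is T. ✓
2: ◇□p is T, q is T. ✓
3: ◇□p is F, q is F. ✗
That's 2 of 3 worlds, so 2/3.

2/3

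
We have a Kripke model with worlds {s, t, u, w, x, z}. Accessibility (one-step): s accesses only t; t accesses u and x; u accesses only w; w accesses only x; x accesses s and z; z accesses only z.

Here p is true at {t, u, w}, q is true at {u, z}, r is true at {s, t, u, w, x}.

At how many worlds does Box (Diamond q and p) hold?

s: successors {t}; Diamond q and p there: t:T. ✓
t: successors {u, x}; Diamond q and p there: u:F, x:F. ✗
u: successors {w}; Diamond q and p there: w:F. ✗
w: successors {x}; Diamond q and p there: x:F. ✗
x: successors {s, z}; Diamond q and p there: s:F, z:F. ✗
z: successors {z}; Diamond q and p there: z:F. ✗
Satisfying worlds: {s}.

1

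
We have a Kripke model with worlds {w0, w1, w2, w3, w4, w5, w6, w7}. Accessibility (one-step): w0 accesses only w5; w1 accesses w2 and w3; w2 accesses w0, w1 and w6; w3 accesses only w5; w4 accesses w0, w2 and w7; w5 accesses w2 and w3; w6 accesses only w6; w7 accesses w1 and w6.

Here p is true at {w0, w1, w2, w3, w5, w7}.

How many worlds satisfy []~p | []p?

6

w0: []~p is F, []p is T. ✓
w1: []~p is F, []p is T. ✓
w2: []~p is F, []p is F. ✗
w3: []~p is F, []p is T. ✓
w4: []~p is F, []p is T. ✓
w5: []~p is F, []p is T. ✓
w6: []~p is T, []p is F. ✓
w7: []~p is F, []p is F. ✗
Satisfying worlds: {w0, w1, w3, w4, w5, w6}.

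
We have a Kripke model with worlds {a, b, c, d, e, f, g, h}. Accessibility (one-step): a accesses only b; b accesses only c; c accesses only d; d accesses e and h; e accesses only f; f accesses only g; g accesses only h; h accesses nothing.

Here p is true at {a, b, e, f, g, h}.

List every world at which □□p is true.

a: successors {b}; □p there: b:F. ✗
b: successors {c}; □p there: c:F. ✗
c: successors {d}; □p there: d:T. ✓
d: successors {e, h}; □p there: e:T, h:T. ✓
e: successors {f}; □p there: f:T. ✓
f: successors {g}; □p there: g:T. ✓
g: successors {h}; □p there: h:T. ✓
h: no successors, so □□p holds vacuously. ✓

{c, d, e, f, g, h}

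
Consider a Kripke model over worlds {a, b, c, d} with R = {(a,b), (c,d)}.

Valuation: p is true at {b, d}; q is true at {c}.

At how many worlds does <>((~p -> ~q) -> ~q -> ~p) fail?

a: successors {b}; (~p -> ~q) -> ~q -> ~p there: b:F. ✗
b: no successors, so <>((~p -> ~q) -> ~q -> ~p) fails. ✗
c: successors {d}; (~p -> ~q) -> ~q -> ~p there: d:F. ✗
d: no successors, so <>((~p -> ~q) -> ~q -> ~p) fails. ✗
Satisfying worlds: ∅.
So <>((~p -> ~q) -> ~q -> ~p) fails at the other 4 worlds.

4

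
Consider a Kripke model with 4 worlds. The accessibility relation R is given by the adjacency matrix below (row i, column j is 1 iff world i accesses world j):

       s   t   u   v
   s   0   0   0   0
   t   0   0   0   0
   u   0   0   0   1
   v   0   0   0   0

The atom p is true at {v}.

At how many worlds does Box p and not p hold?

3

s: Box p is T, not p is T. ✓
t: Box p is T, not p is T. ✓
u: Box p is T, not p is T. ✓
v: Box p is T, not p is F. ✗
Satisfying worlds: {s, t, u}.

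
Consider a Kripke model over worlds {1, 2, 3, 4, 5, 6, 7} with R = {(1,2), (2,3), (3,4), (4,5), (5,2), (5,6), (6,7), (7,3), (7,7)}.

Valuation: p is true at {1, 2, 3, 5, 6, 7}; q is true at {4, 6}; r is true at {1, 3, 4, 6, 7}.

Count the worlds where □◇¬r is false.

5

1: successors {2}; ◇¬r there: 2:F. ✗
2: successors {3}; ◇¬r there: 3:F. ✗
3: successors {4}; ◇¬r there: 4:T. ✓
4: successors {5}; ◇¬r there: 5:T. ✓
5: successors {2, 6}; ◇¬r there: 2:F, 6:F. ✗
6: successors {7}; ◇¬r there: 7:F. ✗
7: successors {3, 7}; ◇¬r there: 3:F, 7:F. ✗
Satisfying worlds: {3, 4}.
So □◇¬r fails at the other 5 worlds.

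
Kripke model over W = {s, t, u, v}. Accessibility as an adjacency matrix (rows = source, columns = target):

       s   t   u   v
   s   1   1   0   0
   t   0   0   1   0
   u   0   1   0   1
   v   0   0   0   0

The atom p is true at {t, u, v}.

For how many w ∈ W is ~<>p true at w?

1

s: <>p is T. ✗
t: <>p is T. ✗
u: <>p is T. ✗
v: <>p is F. ✓
Satisfying worlds: {v}.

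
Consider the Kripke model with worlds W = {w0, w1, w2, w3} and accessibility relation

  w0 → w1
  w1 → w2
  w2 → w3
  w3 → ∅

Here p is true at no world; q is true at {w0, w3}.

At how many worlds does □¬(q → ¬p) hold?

w0: successors {w1}; ¬(q → ¬p) there: w1:F. ✗
w1: successors {w2}; ¬(q → ¬p) there: w2:F. ✗
w2: successors {w3}; ¬(q → ¬p) there: w3:F. ✗
w3: no successors, so □¬(q → ¬p) holds vacuously. ✓
Satisfying worlds: {w3}.

1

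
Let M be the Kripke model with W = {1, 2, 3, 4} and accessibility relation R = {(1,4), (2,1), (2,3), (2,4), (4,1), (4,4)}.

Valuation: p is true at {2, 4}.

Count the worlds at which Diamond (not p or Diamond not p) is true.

1: successors {4}; not p or Diamond not p there: 4:T. ✓
2: successors {1, 3, 4}; not p or Diamond not p there: 1:T, 3:T, 4:T. ✓
3: no successors, so Diamond (not p or Diamond not p) fails. ✗
4: successors {1, 4}; not p or Diamond not p there: 1:T, 4:T. ✓
Satisfying worlds: {1, 2, 4}.

3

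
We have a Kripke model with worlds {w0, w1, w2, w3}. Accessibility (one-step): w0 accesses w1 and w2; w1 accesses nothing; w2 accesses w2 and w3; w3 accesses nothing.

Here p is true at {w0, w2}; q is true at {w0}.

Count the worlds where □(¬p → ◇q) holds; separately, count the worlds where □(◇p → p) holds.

For □(¬p → ◇q):
w0: successors {w1, w2}; ¬p → ◇q there: w1:F, w2:T. ✗
w1: no successors, so □(¬p → ◇q) holds vacuously. ✓
w2: successors {w2, w3}; ¬p → ◇q there: w2:T, w3:F. ✗
w3: no successors, so □(¬p → ◇q) holds vacuously. ✓
— 2 worlds.
For □(◇p → p):
w0: successors {w1, w2}; ◇p → p there: w1:T, w2:T. ✓
w1: no successors, so □(◇p → p) holds vacuously. ✓
w2: successors {w2, w3}; ◇p → p there: w2:T, w3:T. ✓
w3: no successors, so □(◇p → p) holds vacuously. ✓
— 4 worlds.

2 and 4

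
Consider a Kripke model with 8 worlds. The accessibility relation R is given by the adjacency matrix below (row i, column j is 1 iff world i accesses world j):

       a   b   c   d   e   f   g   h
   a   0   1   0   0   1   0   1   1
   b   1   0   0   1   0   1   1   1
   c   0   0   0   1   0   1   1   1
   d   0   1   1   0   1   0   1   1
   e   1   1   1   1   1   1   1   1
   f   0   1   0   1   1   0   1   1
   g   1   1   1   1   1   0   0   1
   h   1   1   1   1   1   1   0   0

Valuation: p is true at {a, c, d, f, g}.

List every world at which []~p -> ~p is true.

a: []~p is F, ~p is F. ✓
b: []~p is F, ~p is T. ✓
c: []~p is F, ~p is F. ✓
d: []~p is F, ~p is F. ✓
e: []~p is F, ~p is T. ✓
f: []~p is F, ~p is F. ✓
g: []~p is F, ~p is F. ✓
h: []~p is F, ~p is T. ✓

{a, b, c, d, e, f, g, h}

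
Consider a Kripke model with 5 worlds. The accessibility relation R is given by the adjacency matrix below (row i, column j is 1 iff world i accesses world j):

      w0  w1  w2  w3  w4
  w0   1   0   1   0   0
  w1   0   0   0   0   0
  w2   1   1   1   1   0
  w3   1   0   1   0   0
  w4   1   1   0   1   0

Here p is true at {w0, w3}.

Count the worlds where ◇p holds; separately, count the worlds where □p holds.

For ◇p:
w0: successors {w0, w2}; p there: w0:T, w2:F. ✓
w1: no successors, so ◇p fails. ✗
w2: successors {w0, w1, w2, w3}; p there: w0:T, w1:F, w2:F, w3:T. ✓
w3: successors {w0, w2}; p there: w0:T, w2:F. ✓
w4: successors {w0, w1, w3}; p there: w0:T, w1:F, w3:T. ✓
— 4 worlds.
For □p:
w0: successors {w0, w2}; p there: w0:T, w2:F. ✗
w1: no successors, so □p holds vacuously. ✓
w2: successors {w0, w1, w2, w3}; p there: w0:T, w1:F, w2:F, w3:T. ✗
w3: successors {w0, w2}; p there: w0:T, w2:F. ✗
w4: successors {w0, w1, w3}; p there: w0:T, w1:F, w3:T. ✗
— 1 world.

4 and 1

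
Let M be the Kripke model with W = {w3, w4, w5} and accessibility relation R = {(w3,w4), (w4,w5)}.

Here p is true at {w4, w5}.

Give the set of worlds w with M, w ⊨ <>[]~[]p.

{w4}

w3: successors {w4}; []~[]p there: w4:F. ✗
w4: successors {w5}; []~[]p there: w5:T. ✓
w5: no successors, so <>[]~[]p fails. ✗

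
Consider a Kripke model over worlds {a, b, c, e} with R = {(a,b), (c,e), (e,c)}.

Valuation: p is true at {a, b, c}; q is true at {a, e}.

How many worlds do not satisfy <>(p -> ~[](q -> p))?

a: successors {b}; p -> ~[](q -> p) there: b:F. ✗
b: no successors, so <>(p -> ~[](q -> p)) fails. ✗
c: successors {e}; p -> ~[](q -> p) there: e:T. ✓
e: successors {c}; p -> ~[](q -> p) there: c:T. ✓
Satisfying worlds: {c, e}.
So <>(p -> ~[](q -> p)) fails at the other 2 worlds.

2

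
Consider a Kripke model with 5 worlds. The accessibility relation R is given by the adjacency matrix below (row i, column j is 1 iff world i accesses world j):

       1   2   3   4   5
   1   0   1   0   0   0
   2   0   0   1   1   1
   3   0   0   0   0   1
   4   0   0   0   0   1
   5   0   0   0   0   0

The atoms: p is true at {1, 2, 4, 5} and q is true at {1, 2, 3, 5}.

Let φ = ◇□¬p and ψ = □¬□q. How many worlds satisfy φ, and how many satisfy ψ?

3 and 2

For ◇□¬p:
1: successors {2}; □¬p there: 2:F. ✗
2: successors {3, 4, 5}; □¬p there: 3:F, 4:F, 5:T. ✓
3: successors {5}; □¬p there: 5:T. ✓
4: successors {5}; □¬p there: 5:T. ✓
5: no successors, so ◇□¬p fails. ✗
— 3 worlds.
For □¬□q:
1: successors {2}; ¬□q there: 2:T. ✓
2: successors {3, 4, 5}; ¬□q there: 3:F, 4:F, 5:F. ✗
3: successors {5}; ¬□q there: 5:F. ✗
4: successors {5}; ¬□q there: 5:F. ✗
5: no successors, so □¬□q holds vacuously. ✓
— 2 worlds.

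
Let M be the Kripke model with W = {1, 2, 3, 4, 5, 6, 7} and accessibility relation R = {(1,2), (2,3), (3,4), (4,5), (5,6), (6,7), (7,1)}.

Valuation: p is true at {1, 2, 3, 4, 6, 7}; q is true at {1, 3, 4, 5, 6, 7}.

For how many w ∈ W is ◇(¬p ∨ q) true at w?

6

1: successors {2}; ¬p ∨ q there: 2:F. ✗
2: successors {3}; ¬p ∨ q there: 3:T. ✓
3: successors {4}; ¬p ∨ q there: 4:T. ✓
4: successors {5}; ¬p ∨ q there: 5:T. ✓
5: successors {6}; ¬p ∨ q there: 6:T. ✓
6: successors {7}; ¬p ∨ q there: 7:T. ✓
7: successors {1}; ¬p ∨ q there: 1:T. ✓
Satisfying worlds: {2, 3, 4, 5, 6, 7}.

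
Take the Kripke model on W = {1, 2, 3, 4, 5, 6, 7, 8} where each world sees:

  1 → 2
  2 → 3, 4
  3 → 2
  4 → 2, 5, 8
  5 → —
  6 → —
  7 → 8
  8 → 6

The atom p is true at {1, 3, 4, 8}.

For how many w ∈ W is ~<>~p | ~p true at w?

4

1: ~<>~p is F, ~p is F. ✗
2: ~<>~p is T, ~p is T. ✓
3: ~<>~p is F, ~p is F. ✗
4: ~<>~p is F, ~p is F. ✗
5: ~<>~p is T, ~p is T. ✓
6: ~<>~p is T, ~p is T. ✓
7: ~<>~p is T, ~p is T. ✓
8: ~<>~p is F, ~p is F. ✗
Satisfying worlds: {2, 5, 6, 7}.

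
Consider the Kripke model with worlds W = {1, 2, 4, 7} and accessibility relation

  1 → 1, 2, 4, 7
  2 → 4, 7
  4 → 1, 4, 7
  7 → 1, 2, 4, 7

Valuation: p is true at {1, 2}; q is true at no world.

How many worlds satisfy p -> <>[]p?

1: p is T, <>[]p is F. ✗
2: p is T, <>[]p is F. ✗
4: p is F, <>[]p is F. ✓
7: p is F, <>[]p is F. ✓
Satisfying worlds: {4, 7}.

2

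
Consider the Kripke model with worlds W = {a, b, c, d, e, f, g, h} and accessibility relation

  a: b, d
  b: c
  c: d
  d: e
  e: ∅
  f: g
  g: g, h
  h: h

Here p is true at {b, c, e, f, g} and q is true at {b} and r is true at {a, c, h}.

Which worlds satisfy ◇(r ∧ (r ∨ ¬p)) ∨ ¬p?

{a, b, d, g, h}

a: ◇(r ∧ (r ∨ ¬p)) is F, ¬p is T. ✓
b: ◇(r ∧ (r ∨ ¬p)) is T, ¬p is F. ✓
c: ◇(r ∧ (r ∨ ¬p)) is F, ¬p is F. ✗
d: ◇(r ∧ (r ∨ ¬p)) is F, ¬p is T. ✓
e: ◇(r ∧ (r ∨ ¬p)) is F, ¬p is F. ✗
f: ◇(r ∧ (r ∨ ¬p)) is F, ¬p is F. ✗
g: ◇(r ∧ (r ∨ ¬p)) is T, ¬p is F. ✓
h: ◇(r ∧ (r ∨ ¬p)) is T, ¬p is T. ✓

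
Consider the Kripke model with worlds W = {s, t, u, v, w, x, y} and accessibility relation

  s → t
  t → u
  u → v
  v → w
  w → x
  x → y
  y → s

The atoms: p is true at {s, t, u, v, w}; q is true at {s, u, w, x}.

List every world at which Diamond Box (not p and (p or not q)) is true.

{w}

s: successors {t}; Box (not p and (p or not q)) there: t:F. ✗
t: successors {u}; Box (not p and (p or not q)) there: u:F. ✗
u: successors {v}; Box (not p and (p or not q)) there: v:F. ✗
v: successors {w}; Box (not p and (p or not q)) there: w:F. ✗
w: successors {x}; Box (not p and (p or not q)) there: x:T. ✓
x: successors {y}; Box (not p and (p or not q)) there: y:F. ✗
y: successors {s}; Box (not p and (p or not q)) there: s:F. ✗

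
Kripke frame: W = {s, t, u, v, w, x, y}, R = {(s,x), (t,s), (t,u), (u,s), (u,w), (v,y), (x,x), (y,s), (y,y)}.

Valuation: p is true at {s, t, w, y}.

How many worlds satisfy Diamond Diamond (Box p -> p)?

6

s: successors {x}; Diamond (Box p -> p) there: x:T. ✓
t: successors {s, u}; Diamond (Box p -> p) there: s:T, u:T. ✓
u: successors {s, w}; Diamond (Box p -> p) there: s:T, w:F. ✓
v: successors {y}; Diamond (Box p -> p) there: y:T. ✓
w: no successors, so Diamond Diamond (Box p -> p) fails. ✗
x: successors {x}; Diamond (Box p -> p) there: x:T. ✓
y: successors {s, y}; Diamond (Box p -> p) there: s:T, y:T. ✓
Satisfying worlds: {s, t, u, v, x, y}.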